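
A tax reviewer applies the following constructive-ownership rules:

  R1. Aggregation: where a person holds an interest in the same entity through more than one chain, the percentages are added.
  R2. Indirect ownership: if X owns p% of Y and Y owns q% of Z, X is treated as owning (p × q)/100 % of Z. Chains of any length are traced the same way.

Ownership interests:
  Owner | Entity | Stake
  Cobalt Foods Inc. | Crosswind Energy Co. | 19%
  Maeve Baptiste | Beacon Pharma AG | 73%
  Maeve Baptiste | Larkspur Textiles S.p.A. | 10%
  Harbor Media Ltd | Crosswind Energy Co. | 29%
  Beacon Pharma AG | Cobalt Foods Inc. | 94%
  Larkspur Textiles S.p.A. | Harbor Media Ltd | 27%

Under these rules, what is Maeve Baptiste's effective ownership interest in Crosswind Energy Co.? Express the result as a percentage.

Chain via Larkspur Textiles S.p.A. → Harbor Media Ltd (R2): 10% × 27% × 29% = 0.783% of Crosswind Energy Co.
Chain via Beacon Pharma AG → Cobalt Foods Inc. (R2): 73% × 94% × 19% = 13.0378% of Crosswind Energy Co.
Aggregating (R1): 0.783% + 13.0378% = 13.8208%.

13.8208%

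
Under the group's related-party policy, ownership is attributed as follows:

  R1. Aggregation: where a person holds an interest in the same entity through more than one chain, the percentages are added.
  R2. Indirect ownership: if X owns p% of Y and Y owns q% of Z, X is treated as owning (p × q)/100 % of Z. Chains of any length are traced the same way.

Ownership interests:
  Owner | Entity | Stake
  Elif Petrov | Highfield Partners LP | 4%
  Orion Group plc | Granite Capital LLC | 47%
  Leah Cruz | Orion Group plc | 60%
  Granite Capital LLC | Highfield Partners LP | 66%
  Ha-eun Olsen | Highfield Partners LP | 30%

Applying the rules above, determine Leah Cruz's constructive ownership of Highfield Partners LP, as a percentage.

18.612%

Chain via Orion Group plc → Granite Capital LLC (R2): 60% × 47% × 66% = 18.612% of Highfield Partners LP.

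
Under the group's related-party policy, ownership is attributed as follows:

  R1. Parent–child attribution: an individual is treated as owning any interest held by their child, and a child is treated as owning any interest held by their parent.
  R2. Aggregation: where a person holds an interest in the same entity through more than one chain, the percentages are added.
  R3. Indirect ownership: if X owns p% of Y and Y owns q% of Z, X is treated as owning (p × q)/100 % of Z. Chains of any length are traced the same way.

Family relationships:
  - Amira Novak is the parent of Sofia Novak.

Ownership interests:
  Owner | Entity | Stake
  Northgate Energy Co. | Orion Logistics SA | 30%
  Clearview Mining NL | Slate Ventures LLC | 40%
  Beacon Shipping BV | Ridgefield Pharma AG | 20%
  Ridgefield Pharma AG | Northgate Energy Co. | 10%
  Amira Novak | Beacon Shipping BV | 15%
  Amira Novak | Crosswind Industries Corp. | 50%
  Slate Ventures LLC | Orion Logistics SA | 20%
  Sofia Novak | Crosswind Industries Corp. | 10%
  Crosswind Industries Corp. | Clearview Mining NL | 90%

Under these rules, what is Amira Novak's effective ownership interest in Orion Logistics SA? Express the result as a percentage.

4.41%

By parent–child attribution (R1), Amira Novak is treated as also owning Sofia Novak's interest in Crosswind Industries Corp, giving 50% + 10% = 60%.
Chain via Crosswind Industries Corp. → Clearview Mining NL → Slate Ventures LLC (R3): 60% × 90% × 40% × 20% = 4.32% of Orion Logistics SA.
Chain via Beacon Shipping BV → Ridgefield Pharma AG → Northgate Energy Co. (R3): 15% × 20% × 10% × 30% = 0.09% of Orion Logistics SA.
Aggregating (R2): 4.32% + 0.09% = 4.41%.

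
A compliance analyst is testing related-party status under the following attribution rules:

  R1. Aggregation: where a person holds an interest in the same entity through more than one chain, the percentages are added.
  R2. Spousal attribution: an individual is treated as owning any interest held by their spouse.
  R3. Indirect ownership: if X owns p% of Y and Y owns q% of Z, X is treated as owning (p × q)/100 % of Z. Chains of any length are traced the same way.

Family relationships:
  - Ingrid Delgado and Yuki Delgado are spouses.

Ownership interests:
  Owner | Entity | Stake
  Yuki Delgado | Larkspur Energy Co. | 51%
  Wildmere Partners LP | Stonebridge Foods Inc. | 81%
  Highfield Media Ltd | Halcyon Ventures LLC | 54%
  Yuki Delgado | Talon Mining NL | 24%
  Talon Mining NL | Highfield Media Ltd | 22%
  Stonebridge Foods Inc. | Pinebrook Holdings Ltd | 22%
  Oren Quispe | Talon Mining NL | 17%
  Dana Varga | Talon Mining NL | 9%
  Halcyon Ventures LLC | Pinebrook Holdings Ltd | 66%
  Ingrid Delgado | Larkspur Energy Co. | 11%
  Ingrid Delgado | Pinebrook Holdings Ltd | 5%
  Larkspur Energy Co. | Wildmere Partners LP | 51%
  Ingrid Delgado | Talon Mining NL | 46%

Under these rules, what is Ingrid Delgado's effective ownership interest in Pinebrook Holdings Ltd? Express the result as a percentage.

By spousal attribution (R2), Ingrid Delgado is treated as also owning Yuki Delgado's interest in Talon Mining NL, giving 46% + 24% = 70%.
By spousal attribution (R2), Ingrid Delgado is treated as also owning Yuki Delgado's interest in Larkspur Energy Co, giving 11% + 51% = 62%.
Chain via Talon Mining NL → Highfield Media Ltd → Halcyon Ventures LLC (R3): 70% × 22% × 54% × 66% = 5.48856% of Pinebrook Holdings Ltd.
Chain via Larkspur Energy Co. → Wildmere Partners LP → Stonebridge Foods Inc. (R3): 62% × 51% × 81% × 22% = 5.634684% of Pinebrook Holdings Ltd.
Direct interest in Pinebrook Holdings Ltd: 5%.
Aggregating (R1): 5.48856% + 5.634684% + 5% = 16.123244%.

16.123244%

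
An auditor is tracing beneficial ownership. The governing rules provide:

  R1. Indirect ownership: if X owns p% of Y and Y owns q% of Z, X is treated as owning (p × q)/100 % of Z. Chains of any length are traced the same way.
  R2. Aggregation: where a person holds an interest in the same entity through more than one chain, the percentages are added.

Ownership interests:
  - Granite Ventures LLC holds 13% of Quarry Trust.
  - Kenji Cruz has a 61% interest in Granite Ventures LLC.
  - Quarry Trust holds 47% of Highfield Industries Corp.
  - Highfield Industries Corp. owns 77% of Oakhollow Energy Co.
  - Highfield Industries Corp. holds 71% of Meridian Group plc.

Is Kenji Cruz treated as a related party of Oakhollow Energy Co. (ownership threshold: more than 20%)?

No

Chain via Granite Ventures LLC → Quarry Trust → Highfield Industries Corp. (R1): 61% × 13% × 47% × 77% = 2.869867% of Oakhollow Energy Co.
2.869867% does not exceed the 20% threshold, so Kenji is not a related party to Oakhollow Energy Co.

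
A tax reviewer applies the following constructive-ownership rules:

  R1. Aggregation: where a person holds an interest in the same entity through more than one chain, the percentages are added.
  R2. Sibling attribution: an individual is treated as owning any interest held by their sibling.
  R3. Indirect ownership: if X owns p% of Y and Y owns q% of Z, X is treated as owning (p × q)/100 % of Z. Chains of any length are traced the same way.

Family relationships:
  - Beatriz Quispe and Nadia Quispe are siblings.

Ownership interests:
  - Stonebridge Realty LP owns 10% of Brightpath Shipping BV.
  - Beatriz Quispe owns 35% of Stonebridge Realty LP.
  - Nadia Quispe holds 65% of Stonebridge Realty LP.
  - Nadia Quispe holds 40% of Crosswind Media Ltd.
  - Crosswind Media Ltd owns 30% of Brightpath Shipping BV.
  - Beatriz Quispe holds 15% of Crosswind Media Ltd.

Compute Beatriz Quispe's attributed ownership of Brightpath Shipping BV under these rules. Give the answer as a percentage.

By sibling attribution (R2), Beatriz Quispe is treated as also owning Nadia Quispe's interest in Stonebridge Realty LP, giving 35% + 65% = 100%.
By sibling attribution (R2), Beatriz Quispe is treated as also owning Nadia Quispe's interest in Crosswind Media Ltd, giving 15% + 40% = 55%.
Chain via Stonebridge Realty LP (R3): 100% × 10% = 10% of Brightpath Shipping BV.
Chain via Crosswind Media Ltd (R3): 55% × 30% = 16.5% of Brightpath Shipping BV.
Aggregating (R1): 10% + 16.5% = 26.5%.

26.5%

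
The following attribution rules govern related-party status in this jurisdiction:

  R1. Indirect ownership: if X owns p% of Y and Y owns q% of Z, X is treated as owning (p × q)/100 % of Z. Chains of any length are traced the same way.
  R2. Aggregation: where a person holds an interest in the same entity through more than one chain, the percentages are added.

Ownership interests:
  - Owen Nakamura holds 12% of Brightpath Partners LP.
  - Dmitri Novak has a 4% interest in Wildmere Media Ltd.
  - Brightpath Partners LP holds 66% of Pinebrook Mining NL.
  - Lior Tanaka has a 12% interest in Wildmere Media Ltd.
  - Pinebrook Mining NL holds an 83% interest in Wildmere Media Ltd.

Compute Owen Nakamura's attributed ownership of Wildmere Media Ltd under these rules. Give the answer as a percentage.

6.5736%

Chain via Brightpath Partners LP → Pinebrook Mining NL (R1): 12% × 66% × 83% = 6.5736% of Wildmere Media Ltd.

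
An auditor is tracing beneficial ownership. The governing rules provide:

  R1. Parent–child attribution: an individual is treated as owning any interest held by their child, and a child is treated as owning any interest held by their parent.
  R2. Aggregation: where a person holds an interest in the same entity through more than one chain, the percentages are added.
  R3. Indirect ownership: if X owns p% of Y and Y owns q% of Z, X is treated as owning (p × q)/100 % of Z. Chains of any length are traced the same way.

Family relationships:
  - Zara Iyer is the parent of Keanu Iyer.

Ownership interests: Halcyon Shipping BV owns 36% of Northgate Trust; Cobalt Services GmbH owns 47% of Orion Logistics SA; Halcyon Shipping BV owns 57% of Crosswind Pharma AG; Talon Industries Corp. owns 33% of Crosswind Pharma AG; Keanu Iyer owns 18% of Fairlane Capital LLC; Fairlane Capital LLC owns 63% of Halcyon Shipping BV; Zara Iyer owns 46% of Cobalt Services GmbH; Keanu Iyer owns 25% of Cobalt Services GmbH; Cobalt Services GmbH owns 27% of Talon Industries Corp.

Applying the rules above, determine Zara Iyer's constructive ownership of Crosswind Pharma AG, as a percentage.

By parent–child attribution (R1), Zara Iyer is treated as also owning Keanu Iyer's interest in Cobalt Services GmbH, giving 46% + 25% = 71%.
By parent–child attribution (R1), Zara Iyer is treated as owning Keanu Iyer's 18% interest in Fairlane Capital LLC.
Chain via Cobalt Services GmbH → Talon Industries Corp. (R3): 71% × 27% × 33% = 6.3261% of Crosswind Pharma AG.
Chain via Fairlane Capital LLC → Halcyon Shipping BV (R3): 18% × 63% × 57% = 6.4638% of Crosswind Pharma AG.
Aggregating (R2): 6.3261% + 6.4638% = 12.7899%.

12.7899%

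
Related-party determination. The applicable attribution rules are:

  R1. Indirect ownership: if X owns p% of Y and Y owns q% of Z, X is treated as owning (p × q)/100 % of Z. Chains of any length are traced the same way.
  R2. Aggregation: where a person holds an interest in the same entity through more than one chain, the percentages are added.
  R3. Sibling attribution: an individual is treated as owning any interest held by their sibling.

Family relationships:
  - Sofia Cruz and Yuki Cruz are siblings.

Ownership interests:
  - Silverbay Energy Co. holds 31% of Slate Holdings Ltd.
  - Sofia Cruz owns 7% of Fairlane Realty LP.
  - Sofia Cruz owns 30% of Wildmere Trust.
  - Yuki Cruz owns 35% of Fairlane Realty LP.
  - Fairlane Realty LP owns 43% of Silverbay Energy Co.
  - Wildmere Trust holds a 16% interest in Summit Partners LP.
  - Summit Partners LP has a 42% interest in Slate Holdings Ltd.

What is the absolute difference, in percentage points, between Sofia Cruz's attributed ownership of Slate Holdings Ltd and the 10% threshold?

By sibling attribution (R3), Sofia Cruz is treated as also owning Yuki Cruz's interest in Fairlane Realty LP, giving 7% + 35% = 42%.
Chain via Fairlane Realty LP → Silverbay Energy Co. (R1): 42% × 43% × 31% = 5.5986% of Slate Holdings Ltd.
Chain via Wildmere Trust → Summit Partners LP (R1): 30% × 16% × 42% = 2.016% of Slate Holdings Ltd.
Aggregating (R2): 5.5986% + 2.016% = 7.6146%.
7.6146% falls short of the 10% threshold by 2.3854 percentage points.

2.3854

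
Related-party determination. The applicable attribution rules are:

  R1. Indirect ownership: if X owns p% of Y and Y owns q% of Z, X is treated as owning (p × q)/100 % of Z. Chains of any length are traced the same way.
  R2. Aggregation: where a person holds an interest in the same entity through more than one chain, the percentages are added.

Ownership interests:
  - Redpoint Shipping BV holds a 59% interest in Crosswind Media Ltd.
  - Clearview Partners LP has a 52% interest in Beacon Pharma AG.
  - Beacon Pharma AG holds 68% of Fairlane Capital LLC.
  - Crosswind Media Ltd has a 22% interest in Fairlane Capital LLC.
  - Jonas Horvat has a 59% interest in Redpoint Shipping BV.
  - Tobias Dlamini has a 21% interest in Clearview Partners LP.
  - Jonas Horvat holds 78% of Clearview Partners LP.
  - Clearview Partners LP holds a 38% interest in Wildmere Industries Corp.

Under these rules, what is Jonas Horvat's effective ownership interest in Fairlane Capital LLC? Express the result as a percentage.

Chain via Redpoint Shipping BV → Crosswind Media Ltd (R1): 59% × 59% × 22% = 7.6582% of Fairlane Capital LLC.
Chain via Clearview Partners LP → Beacon Pharma AG (R1): 78% × 52% × 68% = 27.5808% of Fairlane Capital LLC.
Aggregating (R2): 7.6582% + 27.5808% = 35.239%.

35.239%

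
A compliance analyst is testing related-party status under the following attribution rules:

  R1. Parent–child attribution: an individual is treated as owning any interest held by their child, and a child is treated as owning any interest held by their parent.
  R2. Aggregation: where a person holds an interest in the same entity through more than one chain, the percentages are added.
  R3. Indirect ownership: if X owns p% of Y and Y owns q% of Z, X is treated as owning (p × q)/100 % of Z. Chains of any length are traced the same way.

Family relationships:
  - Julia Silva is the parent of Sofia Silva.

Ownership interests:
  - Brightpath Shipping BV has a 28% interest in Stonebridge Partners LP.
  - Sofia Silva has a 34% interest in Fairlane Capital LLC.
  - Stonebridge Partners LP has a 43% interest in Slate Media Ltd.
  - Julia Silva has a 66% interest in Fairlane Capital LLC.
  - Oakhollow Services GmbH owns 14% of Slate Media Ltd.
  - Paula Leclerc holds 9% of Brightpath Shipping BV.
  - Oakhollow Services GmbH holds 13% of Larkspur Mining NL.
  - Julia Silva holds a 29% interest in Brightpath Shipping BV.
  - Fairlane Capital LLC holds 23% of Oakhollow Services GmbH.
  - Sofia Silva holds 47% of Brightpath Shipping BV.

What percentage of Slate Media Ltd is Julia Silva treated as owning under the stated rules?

12.3704%

By parent–child attribution (R1), Julia Silva is treated as also owning Sofia Silva's interest in Fairlane Capital LLC, giving 66% + 34% = 100%.
By parent–child attribution (R1), Julia Silva is treated as also owning Sofia Silva's interest in Brightpath Shipping BV, giving 29% + 47% = 76%.
Chain via Fairlane Capital LLC → Oakhollow Services GmbH (R3): 100% × 23% × 14% = 3.22% of Slate Media Ltd.
Chain via Brightpath Shipping BV → Stonebridge Partners LP (R3): 76% × 28% × 43% = 9.1504% of Slate Media Ltd.
Aggregating (R2): 3.22% + 9.1504% = 12.3704%.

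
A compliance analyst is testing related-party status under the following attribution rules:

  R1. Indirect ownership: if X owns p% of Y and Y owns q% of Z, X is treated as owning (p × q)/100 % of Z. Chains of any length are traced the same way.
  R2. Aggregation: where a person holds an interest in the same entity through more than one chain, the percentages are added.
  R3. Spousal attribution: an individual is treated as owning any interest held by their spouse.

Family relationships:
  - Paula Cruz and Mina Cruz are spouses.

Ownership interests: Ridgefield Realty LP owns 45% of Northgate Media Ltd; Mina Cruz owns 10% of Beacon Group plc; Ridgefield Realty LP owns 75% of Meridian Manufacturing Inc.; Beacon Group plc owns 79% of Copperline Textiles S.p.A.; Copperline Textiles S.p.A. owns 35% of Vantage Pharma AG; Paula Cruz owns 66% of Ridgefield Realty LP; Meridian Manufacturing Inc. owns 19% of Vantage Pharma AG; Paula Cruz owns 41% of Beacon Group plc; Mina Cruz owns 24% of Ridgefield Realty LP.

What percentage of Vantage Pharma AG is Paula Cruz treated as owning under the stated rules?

By spousal attribution (R3), Paula Cruz is treated as also owning Mina Cruz's interest in Ridgefield Realty LP, giving 66% + 24% = 90%.
By spousal attribution (R3), Paula Cruz is treated as also owning Mina Cruz's interest in Beacon Group plc, giving 41% + 10% = 51%.
Chain via Ridgefield Realty LP → Meridian Manufacturing Inc. (R1): 90% × 75% × 19% = 12.825% of Vantage Pharma AG.
Chain via Beacon Group plc → Copperline Textiles S.p.A. (R1): 51% × 79% × 35% = 14.1015% of Vantage Pharma AG.
Aggregating (R2): 12.825% + 14.1015% = 26.9265%.

26.9265%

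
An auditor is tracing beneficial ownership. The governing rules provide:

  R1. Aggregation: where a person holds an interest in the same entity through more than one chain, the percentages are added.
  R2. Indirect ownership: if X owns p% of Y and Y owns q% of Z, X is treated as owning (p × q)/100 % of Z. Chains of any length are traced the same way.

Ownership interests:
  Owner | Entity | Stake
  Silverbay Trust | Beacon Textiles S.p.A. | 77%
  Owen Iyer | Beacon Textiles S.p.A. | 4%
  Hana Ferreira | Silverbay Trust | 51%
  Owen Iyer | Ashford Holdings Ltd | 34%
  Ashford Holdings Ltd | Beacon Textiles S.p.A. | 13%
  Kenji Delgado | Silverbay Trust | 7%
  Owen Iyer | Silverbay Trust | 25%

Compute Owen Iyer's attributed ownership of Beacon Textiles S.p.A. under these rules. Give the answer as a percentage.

Chain via Ashford Holdings Ltd (R2): 34% × 13% = 4.42% of Beacon Textiles S.p.A.
Chain via Silverbay Trust (R2): 25% × 77% = 19.25% of Beacon Textiles S.p.A.
Direct interest in Beacon Textiles S.p.A: 4%.
Aggregating (R1): 4.42% + 19.25% + 4% = 27.67%.

27.67%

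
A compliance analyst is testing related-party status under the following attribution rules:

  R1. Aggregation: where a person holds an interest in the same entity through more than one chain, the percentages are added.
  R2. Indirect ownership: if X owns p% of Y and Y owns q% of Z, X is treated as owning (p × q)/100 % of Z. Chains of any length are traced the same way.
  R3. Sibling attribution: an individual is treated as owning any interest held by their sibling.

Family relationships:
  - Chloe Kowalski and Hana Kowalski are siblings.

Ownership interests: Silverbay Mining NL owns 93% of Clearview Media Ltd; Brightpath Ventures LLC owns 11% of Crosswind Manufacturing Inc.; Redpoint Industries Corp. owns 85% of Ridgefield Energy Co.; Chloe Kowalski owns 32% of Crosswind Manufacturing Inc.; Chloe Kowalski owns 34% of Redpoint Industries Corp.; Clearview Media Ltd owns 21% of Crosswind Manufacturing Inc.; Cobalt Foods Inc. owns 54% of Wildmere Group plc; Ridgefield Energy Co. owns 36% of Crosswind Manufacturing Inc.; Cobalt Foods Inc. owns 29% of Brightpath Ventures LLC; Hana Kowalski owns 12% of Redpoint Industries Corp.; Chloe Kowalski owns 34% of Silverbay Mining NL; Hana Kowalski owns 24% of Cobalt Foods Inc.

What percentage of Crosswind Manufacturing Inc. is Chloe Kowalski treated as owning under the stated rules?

By sibling attribution (R3), Chloe Kowalski is treated as also owning Hana Kowalski's interest in Redpoint Industries Corp, giving 34% + 12% = 46%.
By sibling attribution (R3), Chloe Kowalski is treated as owning Hana Kowalski's 24% interest in Cobalt Foods Inc.
Chain via Redpoint Industries Corp. → Ridgefield Energy Co. (R2): 46% × 85% × 36% = 14.076% of Crosswind Manufacturing Inc.
Chain via Silverbay Mining NL → Clearview Media Ltd (R2): 34% × 93% × 21% = 6.6402% of Crosswind Manufacturing Inc.
Direct interest in Crosswind Manufacturing Inc: 32%.
Chain via Cobalt Foods Inc. → Brightpath Ventures LLC (R2): 24% × 29% × 11% = 0.7656% of Crosswind Manufacturing Inc.
Aggregating (R1): 14.076% + 6.6402% + 32% + 0.7656% = 53.4818%.

53.4818%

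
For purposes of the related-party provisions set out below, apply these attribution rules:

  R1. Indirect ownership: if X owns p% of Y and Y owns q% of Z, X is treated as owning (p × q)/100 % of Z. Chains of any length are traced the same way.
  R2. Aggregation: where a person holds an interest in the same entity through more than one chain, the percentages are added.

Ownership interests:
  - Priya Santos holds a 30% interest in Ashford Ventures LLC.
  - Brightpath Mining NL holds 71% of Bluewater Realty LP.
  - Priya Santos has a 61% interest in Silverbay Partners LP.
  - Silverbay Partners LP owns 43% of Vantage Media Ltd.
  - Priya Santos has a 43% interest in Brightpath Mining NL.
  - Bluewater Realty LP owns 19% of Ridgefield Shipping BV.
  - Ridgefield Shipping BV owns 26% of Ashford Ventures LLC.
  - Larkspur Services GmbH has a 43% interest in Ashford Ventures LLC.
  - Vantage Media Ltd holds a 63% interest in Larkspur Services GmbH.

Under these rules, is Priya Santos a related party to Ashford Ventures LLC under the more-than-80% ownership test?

Chain via Brightpath Mining NL → Bluewater Realty LP → Ridgefield Shipping BV (R1): 43% × 71% × 19% × 26% = 1.508182% of Ashford Ventures LLC.
Chain via Silverbay Partners LP → Vantage Media Ltd → Larkspur Services GmbH (R1): 61% × 43% × 63% × 43% = 7.105707% of Ashford Ventures LLC.
Direct interest in Ashford Ventures LLC: 30%.
Aggregating (R2): 1.508182% + 7.105707% + 30% = 38.613889%.
38.613889% does not exceed the 80% threshold, so Priya is not a related party to Ashford Ventures LLC.

No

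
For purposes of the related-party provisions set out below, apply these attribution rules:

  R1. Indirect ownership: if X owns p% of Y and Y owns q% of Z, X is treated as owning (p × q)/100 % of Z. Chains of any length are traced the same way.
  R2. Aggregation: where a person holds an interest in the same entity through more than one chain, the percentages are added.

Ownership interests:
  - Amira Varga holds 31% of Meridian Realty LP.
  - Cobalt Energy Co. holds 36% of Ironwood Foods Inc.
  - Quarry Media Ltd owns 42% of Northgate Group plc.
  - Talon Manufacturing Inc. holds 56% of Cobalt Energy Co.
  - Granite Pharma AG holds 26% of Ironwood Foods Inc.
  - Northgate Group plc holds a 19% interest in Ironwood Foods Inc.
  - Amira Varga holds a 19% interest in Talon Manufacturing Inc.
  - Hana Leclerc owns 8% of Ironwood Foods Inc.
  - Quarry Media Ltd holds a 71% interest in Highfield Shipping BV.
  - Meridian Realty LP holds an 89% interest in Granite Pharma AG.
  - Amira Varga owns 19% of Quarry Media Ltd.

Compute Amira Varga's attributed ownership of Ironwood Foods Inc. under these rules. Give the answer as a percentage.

Chain via Quarry Media Ltd → Northgate Group plc (R1): 19% × 42% × 19% = 1.5162% of Ironwood Foods Inc.
Chain via Meridian Realty LP → Granite Pharma AG (R1): 31% × 89% × 26% = 7.1734% of Ironwood Foods Inc.
Chain via Talon Manufacturing Inc. → Cobalt Energy Co. (R1): 19% × 56% × 36% = 3.8304% of Ironwood Foods Inc.
Aggregating (R2): 1.5162% + 7.1734% + 3.8304% = 12.52%.

12.52%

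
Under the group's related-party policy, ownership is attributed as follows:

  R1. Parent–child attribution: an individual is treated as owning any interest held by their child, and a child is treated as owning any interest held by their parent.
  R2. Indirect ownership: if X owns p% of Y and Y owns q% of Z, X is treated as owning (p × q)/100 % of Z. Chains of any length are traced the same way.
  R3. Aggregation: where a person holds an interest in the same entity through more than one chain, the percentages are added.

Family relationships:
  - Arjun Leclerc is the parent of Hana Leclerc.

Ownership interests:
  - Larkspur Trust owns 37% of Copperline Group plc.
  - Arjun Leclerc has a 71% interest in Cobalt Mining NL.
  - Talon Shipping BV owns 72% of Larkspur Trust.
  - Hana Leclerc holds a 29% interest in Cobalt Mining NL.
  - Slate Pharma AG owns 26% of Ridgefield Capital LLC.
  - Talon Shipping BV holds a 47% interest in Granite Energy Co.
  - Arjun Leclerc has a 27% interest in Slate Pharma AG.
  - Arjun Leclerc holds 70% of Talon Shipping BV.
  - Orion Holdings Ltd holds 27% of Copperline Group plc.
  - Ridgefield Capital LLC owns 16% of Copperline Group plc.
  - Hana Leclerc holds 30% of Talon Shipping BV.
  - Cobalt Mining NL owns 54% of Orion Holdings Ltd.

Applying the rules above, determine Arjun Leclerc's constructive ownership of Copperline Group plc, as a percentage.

By parent–child attribution (R1), Arjun Leclerc is treated as also owning Hana Leclerc's interest in Talon Shipping BV, giving 70% + 30% = 100%.
By parent–child attribution (R1), Arjun Leclerc is treated as also owning Hana Leclerc's interest in Cobalt Mining NL, giving 71% + 29% = 100%.
Chain via Talon Shipping BV → Larkspur Trust (R2): 100% × 72% × 37% = 26.64% of Copperline Group plc.
Chain via Cobalt Mining NL → Orion Holdings Ltd (R2): 100% × 54% × 27% = 14.58% of Copperline Group plc.
Chain via Slate Pharma AG → Ridgefield Capital LLC (R2): 27% × 26% × 16% = 1.1232% of Copperline Group plc.
Aggregating (R3): 26.64% + 14.58% + 1.1232% = 42.3432%.

42.3432%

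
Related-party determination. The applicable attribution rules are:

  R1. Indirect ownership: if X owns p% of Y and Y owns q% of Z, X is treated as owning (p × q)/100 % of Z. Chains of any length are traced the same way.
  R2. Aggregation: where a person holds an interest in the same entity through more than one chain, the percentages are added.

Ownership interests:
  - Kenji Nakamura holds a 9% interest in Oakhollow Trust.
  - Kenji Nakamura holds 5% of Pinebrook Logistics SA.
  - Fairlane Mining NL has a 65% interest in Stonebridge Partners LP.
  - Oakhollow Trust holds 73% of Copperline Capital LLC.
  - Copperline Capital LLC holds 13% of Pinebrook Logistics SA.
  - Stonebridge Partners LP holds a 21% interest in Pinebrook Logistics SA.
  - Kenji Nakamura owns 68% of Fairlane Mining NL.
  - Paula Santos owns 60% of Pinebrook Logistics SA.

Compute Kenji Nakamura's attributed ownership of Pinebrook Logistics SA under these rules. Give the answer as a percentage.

Chain via Fairlane Mining NL → Stonebridge Partners LP (R1): 68% × 65% × 21% = 9.282% of Pinebrook Logistics SA.
Chain via Oakhollow Trust → Copperline Capital LLC (R1): 9% × 73% × 13% = 0.8541% of Pinebrook Logistics SA.
Direct interest in Pinebrook Logistics SA: 5%.
Aggregating (R2): 9.282% + 0.8541% + 5% = 15.1361%.

15.1361%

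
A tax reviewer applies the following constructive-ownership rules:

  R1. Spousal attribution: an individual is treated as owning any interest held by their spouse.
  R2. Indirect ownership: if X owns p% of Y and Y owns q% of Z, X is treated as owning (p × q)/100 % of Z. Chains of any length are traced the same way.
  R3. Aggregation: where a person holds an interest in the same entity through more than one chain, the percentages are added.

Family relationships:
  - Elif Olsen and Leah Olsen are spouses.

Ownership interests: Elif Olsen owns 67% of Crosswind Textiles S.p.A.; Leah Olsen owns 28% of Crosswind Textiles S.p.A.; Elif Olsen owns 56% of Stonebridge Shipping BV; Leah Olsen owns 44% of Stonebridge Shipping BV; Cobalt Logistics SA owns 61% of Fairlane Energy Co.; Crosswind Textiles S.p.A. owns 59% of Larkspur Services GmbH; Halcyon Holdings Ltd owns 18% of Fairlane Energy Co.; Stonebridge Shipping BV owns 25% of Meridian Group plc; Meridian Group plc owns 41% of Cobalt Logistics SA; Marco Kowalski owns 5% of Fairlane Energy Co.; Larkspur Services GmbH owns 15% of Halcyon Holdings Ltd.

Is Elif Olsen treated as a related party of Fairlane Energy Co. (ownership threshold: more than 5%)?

By spousal attribution (R1), Elif Olsen is treated as also owning Leah Olsen's interest in Stonebridge Shipping BV, giving 56% + 44% = 100%.
By spousal attribution (R1), Elif Olsen is treated as also owning Leah Olsen's interest in Crosswind Textiles S.p.A, giving 67% + 28% = 95%.
Chain via Stonebridge Shipping BV → Meridian Group plc → Cobalt Logistics SA (R2): 100% × 25% × 41% × 61% = 6.2525% of Fairlane Energy Co.
Chain via Crosswind Textiles S.p.A. → Larkspur Services GmbH → Halcyon Holdings Ltd (R2): 95% × 59% × 15% × 18% = 1.51335% of Fairlane Energy Co.
Aggregating (R3): 6.2525% + 1.51335% = 7.76585%.
7.76585% exceeds the 5% threshold, so Elif is a related party to Fairlane Energy Co.

Yes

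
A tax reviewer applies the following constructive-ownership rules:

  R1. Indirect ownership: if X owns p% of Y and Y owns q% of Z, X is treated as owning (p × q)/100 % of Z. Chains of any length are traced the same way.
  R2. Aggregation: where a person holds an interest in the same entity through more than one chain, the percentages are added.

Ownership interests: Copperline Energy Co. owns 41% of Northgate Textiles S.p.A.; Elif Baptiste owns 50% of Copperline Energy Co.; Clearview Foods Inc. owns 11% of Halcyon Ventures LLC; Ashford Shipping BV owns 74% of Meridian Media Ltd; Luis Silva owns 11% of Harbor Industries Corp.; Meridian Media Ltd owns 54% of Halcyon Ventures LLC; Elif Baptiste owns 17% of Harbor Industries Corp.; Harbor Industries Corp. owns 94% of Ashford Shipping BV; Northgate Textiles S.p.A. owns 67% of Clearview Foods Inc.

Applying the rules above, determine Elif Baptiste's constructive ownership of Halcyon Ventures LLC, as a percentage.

Chain via Copperline Energy Co. → Northgate Textiles S.p.A. → Clearview Foods Inc. (R1): 50% × 41% × 67% × 11% = 1.51085% of Halcyon Ventures LLC.
Chain via Harbor Industries Corp. → Ashford Shipping BV → Meridian Media Ltd (R1): 17% × 94% × 74% × 54% = 6.385608% of Halcyon Ventures LLC.
Aggregating (R2): 1.51085% + 6.385608% = 7.896458%.

7.896458%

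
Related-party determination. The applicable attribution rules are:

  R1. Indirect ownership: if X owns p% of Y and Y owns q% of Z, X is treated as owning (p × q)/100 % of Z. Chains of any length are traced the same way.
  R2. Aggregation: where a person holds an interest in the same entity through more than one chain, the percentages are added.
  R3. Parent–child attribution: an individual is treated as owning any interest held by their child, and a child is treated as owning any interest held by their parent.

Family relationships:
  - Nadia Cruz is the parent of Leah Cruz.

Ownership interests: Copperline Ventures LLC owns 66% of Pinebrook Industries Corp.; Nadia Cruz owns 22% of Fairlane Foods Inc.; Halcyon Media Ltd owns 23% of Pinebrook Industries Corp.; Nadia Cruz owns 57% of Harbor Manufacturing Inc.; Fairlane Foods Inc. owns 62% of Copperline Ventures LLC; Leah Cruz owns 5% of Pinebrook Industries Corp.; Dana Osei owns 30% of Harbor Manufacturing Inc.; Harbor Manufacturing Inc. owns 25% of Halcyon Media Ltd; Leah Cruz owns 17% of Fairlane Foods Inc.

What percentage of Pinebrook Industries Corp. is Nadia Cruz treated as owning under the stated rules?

By parent–child attribution (R3), Nadia Cruz is treated as also owning Leah Cruz's interest in Fairlane Foods Inc, giving 22% + 17% = 39%.
By parent–child attribution (R3), Nadia Cruz is treated as owning Leah Cruz's 5% interest in Pinebrook Industries Corp.
Chain via Harbor Manufacturing Inc. → Halcyon Media Ltd (R1): 57% × 25% × 23% = 3.2775% of Pinebrook Industries Corp.
Chain via Fairlane Foods Inc. → Copperline Ventures LLC (R1): 39% × 62% × 66% = 15.9588% of Pinebrook Industries Corp.
Direct interest in Pinebrook Industries Corp: 5%.
Aggregating (R2): 3.2775% + 15.9588% + 5% = 24.2363%.

24.2363%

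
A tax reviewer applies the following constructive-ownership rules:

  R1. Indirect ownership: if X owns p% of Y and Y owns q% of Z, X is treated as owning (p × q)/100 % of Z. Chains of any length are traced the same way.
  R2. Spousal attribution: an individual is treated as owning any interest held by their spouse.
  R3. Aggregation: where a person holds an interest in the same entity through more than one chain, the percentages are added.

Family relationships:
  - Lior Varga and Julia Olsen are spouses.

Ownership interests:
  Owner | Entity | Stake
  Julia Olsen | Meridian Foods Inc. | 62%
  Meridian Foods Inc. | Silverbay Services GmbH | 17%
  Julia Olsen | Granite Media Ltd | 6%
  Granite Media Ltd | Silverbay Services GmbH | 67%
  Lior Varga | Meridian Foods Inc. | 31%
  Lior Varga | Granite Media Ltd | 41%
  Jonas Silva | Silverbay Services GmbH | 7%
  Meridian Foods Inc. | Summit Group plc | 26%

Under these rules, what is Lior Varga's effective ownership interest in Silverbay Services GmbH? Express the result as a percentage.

By spousal attribution (R2), Lior Varga is treated as also owning Julia Olsen's interest in Granite Media Ltd, giving 41% + 6% = 47%.
By spousal attribution (R2), Lior Varga is treated as also owning Julia Olsen's interest in Meridian Foods Inc, giving 31% + 62% = 93%.
Chain via Granite Media Ltd (R1): 47% × 67% = 31.49% of Silverbay Services GmbH.
Chain via Meridian Foods Inc. (R1): 93% × 17% = 15.81% of Silverbay Services GmbH.
Aggregating (R3): 31.49% + 15.81% = 47.3%.

47.3%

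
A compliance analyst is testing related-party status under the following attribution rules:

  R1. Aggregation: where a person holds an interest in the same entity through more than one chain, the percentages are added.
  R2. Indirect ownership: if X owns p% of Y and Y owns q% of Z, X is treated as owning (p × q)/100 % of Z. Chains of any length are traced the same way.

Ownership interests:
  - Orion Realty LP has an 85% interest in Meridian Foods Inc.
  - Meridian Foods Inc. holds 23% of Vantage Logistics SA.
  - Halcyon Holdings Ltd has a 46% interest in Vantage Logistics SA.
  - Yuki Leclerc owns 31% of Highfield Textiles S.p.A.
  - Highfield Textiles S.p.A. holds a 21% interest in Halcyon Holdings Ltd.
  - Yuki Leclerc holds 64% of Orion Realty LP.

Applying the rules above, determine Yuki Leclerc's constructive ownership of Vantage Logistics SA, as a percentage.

Chain via Orion Realty LP → Meridian Foods Inc. (R2): 64% × 85% × 23% = 12.512% of Vantage Logistics SA.
Chain via Highfield Textiles S.p.A. → Halcyon Holdings Ltd (R2): 31% × 21% × 46% = 2.9946% of Vantage Logistics SA.
Aggregating (R1): 12.512% + 2.9946% = 15.5066%.

15.5066%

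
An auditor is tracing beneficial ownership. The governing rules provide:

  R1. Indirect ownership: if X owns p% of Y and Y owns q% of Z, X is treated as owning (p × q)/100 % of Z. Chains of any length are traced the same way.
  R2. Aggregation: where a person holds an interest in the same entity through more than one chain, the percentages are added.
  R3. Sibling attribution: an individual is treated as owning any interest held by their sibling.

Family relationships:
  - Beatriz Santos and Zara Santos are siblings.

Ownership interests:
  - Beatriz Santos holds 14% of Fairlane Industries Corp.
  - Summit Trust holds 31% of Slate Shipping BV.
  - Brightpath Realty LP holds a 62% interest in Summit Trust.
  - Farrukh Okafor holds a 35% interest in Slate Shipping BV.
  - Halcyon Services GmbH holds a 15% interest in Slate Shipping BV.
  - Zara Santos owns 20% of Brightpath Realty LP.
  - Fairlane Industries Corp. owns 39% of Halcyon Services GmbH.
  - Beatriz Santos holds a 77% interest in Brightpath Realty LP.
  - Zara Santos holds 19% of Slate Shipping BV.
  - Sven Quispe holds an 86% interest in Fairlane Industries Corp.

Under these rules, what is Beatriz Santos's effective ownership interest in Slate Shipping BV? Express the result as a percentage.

By sibling attribution (R3), Beatriz Santos is treated as also owning Zara Santos's interest in Brightpath Realty LP, giving 77% + 20% = 97%.
By sibling attribution (R3), Beatriz Santos is treated as owning Zara Santos's 19% interest in Slate Shipping BV.
Chain via Fairlane Industries Corp. → Halcyon Services GmbH (R1): 14% × 39% × 15% = 0.819% of Slate Shipping BV.
Chain via Brightpath Realty LP → Summit Trust (R1): 97% × 62% × 31% = 18.6434% of Slate Shipping BV.
Direct interest in Slate Shipping BV: 19%.
Aggregating (R2): 0.819% + 18.6434% + 19% = 38.4624%.

38.4624%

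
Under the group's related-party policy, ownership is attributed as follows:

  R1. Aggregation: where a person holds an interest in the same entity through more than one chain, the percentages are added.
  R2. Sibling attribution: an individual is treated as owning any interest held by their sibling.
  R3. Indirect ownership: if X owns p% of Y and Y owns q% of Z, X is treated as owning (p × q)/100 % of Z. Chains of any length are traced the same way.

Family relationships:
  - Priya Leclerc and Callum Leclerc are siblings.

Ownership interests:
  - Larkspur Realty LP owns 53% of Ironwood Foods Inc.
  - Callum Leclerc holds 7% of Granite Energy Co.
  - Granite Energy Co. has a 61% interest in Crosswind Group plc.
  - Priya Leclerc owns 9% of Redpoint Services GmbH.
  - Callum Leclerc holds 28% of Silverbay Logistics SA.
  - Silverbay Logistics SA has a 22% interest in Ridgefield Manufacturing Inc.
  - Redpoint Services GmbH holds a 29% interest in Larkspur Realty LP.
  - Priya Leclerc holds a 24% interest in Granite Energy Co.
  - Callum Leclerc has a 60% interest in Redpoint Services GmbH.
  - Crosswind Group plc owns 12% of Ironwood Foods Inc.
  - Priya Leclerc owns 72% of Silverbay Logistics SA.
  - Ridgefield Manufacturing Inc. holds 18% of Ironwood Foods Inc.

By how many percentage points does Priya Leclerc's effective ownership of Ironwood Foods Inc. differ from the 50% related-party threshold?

By sibling attribution (R2), Priya Leclerc is treated as also owning Callum Leclerc's interest in Redpoint Services GmbH, giving 9% + 60% = 69%.
By sibling attribution (R2), Priya Leclerc is treated as also owning Callum Leclerc's interest in Granite Energy Co, giving 24% + 7% = 31%.
By sibling attribution (R2), Priya Leclerc is treated as also owning Callum Leclerc's interest in Silverbay Logistics SA, giving 72% + 28% = 100%.
Chain via Redpoint Services GmbH → Larkspur Realty LP (R3): 69% × 29% × 53% = 10.6053% of Ironwood Foods Inc.
Chain via Granite Energy Co. → Crosswind Group plc (R3): 31% × 61% × 12% = 2.2692% of Ironwood Foods Inc.
Chain via Silverbay Logistics SA → Ridgefield Manufacturing Inc. (R3): 100% × 22% × 18% = 3.96% of Ironwood Foods Inc.
Aggregating (R1): 10.6053% + 2.2692% + 3.96% = 16.8345%.
16.8345% falls short of the 50% threshold by 33.1655 percentage points.

33.1655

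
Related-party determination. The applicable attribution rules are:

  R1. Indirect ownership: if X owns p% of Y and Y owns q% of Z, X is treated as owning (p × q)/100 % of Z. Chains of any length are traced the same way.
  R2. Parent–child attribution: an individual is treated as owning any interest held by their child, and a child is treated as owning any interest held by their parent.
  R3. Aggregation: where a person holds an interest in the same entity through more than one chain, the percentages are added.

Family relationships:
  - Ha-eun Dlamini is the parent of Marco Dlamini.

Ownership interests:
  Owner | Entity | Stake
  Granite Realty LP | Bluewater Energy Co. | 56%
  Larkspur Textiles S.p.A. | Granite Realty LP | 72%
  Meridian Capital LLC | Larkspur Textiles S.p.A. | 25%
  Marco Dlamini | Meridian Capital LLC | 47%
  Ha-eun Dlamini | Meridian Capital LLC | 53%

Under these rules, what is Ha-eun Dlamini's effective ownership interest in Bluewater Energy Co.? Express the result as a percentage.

By parent–child attribution (R2), Ha-eun Dlamini is treated as also owning Marco Dlamini's interest in Meridian Capital LLC, giving 53% + 47% = 100%.
Chain via Meridian Capital LLC → Larkspur Textiles S.p.A. → Granite Realty LP (R1): 100% × 25% × 72% × 56% = 10.08% of Bluewater Energy Co.

10.08%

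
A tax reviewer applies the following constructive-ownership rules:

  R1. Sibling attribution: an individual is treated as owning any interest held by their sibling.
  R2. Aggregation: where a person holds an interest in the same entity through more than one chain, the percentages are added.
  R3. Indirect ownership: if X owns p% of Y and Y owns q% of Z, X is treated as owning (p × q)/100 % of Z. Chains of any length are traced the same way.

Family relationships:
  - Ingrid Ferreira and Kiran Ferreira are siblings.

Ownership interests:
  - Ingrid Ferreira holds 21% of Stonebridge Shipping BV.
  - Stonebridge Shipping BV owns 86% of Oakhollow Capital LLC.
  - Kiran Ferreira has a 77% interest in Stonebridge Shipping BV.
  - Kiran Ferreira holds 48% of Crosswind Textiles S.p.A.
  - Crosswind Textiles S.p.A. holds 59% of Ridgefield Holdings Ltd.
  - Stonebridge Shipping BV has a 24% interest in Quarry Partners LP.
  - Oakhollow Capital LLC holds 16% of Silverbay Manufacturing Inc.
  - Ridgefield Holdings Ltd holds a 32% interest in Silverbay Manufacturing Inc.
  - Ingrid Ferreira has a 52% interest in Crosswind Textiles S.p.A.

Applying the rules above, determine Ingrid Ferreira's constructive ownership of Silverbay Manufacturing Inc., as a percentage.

By sibling attribution (R1), Ingrid Ferreira is treated as also owning Kiran Ferreira's interest in Stonebridge Shipping BV, giving 21% + 77% = 98%.
By sibling attribution (R1), Ingrid Ferreira is treated as also owning Kiran Ferreira's interest in Crosswind Textiles S.p.A, giving 52% + 48% = 100%.
Chain via Stonebridge Shipping BV → Oakhollow Capital LLC (R3): 98% × 86% × 16% = 13.4848% of Silverbay Manufacturing Inc.
Chain via Crosswind Textiles S.p.A. → Ridgefield Holdings Ltd (R3): 100% × 59% × 32% = 18.88% of Silverbay Manufacturing Inc.
Aggregating (R2): 13.4848% + 18.88% = 32.3648%.

32.3648%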